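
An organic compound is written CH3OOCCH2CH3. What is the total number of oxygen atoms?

2

Element totals:
  C: 4
  H: 8
  O: 2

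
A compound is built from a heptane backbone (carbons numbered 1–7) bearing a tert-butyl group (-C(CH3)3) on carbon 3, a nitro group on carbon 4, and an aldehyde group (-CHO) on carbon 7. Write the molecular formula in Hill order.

C12H23NO3

Atom tally by fragment:
  CH3 → C:1 H:3
  CH2 → C:1 H:2
  CH(C(CH3)3) → C:5 H:10
  CH(NO2) → C:1 H:1 N:1 O:2
  CH2 → C:1 H:2
  CH2 → C:1 H:2
  CH2CHO → C:2 H:3 O:1
Element totals:
  C: 12
  H: 23
  N: 1
  O: 3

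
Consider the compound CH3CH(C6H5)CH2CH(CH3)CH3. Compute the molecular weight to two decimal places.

162.28 g/mol

Atom tally by fragment:
  CH3 → C:1 H:3
  CH(C6H5) → C:7 H:6
  CH2 → C:1 H:2
  CH(CH3) → C:2 H:4
  CH3 → C:1 H:3
Element totals:
  C: 12
  H: 18
Molecular formula: C12H18.
  M = 12(12.011) + 18(1.008)
    = 144.132 + 18.144 = 162.276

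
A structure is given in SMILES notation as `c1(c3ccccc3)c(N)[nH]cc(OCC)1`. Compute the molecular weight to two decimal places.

202.26 g/mol

Atom tally by fragment:
  pyrrole ring core → C:4 H:5 N:1
  (− 3 ring H displaced by substituents)
  + C6H5 → C:6 H:5
  + NH2 → N:1 H:2
  + OC2H5 → C:2 H:5 O:1
Element totals:
  C: 12
  H: 14
  N: 2
  O: 1
Molecular formula: C12H14N2O.
  M = 12(12.011) + 14(1.008) + 2(14.007) + 15.999
    = 144.132 + 14.112 + 28.014 + 15.999 = 202.257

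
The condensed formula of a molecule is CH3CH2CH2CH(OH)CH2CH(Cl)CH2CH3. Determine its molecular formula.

C8H17ClO

Atom tally by fragment:
  CH3 → C:1 H:3
  CH2 → C:1 H:2
  CH2 → C:1 H:2
  CH(OH) → C:1 H:2 O:1
  CH2 → C:1 H:2
  CH(Cl) → C:1 H:1 Cl:1
  CH2 → C:1 H:2
  CH3 → C:1 H:3
Element totals:
  C: 8
  H: 17
  Cl: 1
  O: 1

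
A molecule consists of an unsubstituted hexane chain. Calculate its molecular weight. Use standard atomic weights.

Atom tally by fragment:
  CH3 → C:1 H:3
  CH2 → C:1 H:2
  CH2 → C:1 H:2
  CH2 → C:1 H:2
  CH2 → C:1 H:2
  CH3 → C:1 H:3
Element totals:
  C: 6
  H: 14
Molecular formula: C6H14.
  M = 6(12.011) + 14(1.008)
    = 72.066 + 14.112 = 86.178

86.18 g/mol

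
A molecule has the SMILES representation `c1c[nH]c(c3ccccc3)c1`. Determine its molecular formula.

C10H9N

Atom tally by fragment:
  pyrrole ring core → C:4 H:5 N:1
  (− 1 ring H displaced by substituents)
  + C6H5 → C:6 H:5
Element totals:
  C: 10
  H: 9
  N: 1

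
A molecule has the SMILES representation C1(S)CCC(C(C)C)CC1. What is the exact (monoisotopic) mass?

158.1129

Atom tally by fragment:
  cyclohexane ring core → C:6 H:12
  (− 2 ring H displaced by substituents)
  + SH → S:1 H:1
  + CH(CH3)2 → C:3 H:7
Element totals:
  C: 9
  H: 18
  S: 1
Molecular formula: C9H18S.
  M = 9(12.0) + 18(1.007825) + 31.972071
    = 108.000000 + 18.140850 + 31.972071 = 158.112921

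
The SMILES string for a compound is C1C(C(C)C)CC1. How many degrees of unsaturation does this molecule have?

1

Atom tally by fragment:
  cyclobutane ring core → C:4 H:8
  (− 1 ring H displaced by substituents)
  + CH(CH3)2 → C:3 H:7
Element totals:
  C: 7
  H: 14
Molecular formula: C7H14.
DoU = (2C + 2 + N − H − X) / 2 = (2·7 + 2 + 0 − 14 − 0) / 2 = 1.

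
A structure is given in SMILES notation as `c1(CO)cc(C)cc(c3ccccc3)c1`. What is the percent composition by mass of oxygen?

Atom tally by fragment:
  benzene ring core → C:6 H:6
  (− 3 ring H displaced by substituents)
  + CH2OH → C:1 H:3 O:1
  + CH3 → C:1 H:3
  + C6H5 → C:6 H:5
Element totals:
  C: 14
  H: 14
  O: 1
Molecular formula: C14H14O.
Molar mass = 198.265 g/mol.
Mass from O: 1 × 15.999 = 15.999 g/mol.
%O = 15.999 / 198.265 × 100 = 8.07%.

8.07%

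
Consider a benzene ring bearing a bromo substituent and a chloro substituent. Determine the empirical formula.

Atom tally by fragment:
  benzene ring core → C:6 H:6
  (− 2 ring H displaced by substituents)
  + Br → Br:1
  + Cl → Cl:1
Element totals:
  C: 6
  H: 4
  Br: 1
  Cl: 1
Molecular formula: C6H4BrCl.
gcd of subscripts (1, 6, 1, 4) = 1, so the empirical formula equals the molecular formula.

C6H4BrCl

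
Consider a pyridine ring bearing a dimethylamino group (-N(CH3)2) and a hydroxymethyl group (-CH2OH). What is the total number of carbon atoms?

Atom tally by fragment:
  pyridine ring core → C:5 H:5 N:1
  (− 2 ring H displaced by substituents)
  + N(CH3)2 → N:1 C:2 H:6
  + CH2OH → C:1 H:3 O:1
Element totals:
  C: 8
  H: 12
  N: 2
  O: 1

8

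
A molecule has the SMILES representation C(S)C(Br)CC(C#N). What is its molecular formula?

Atom tally by fragment:
  HSCH2 → C:1 H:3 S:1
  CH(Br) → C:1 H:1 Br:1
  CH2 → C:1 H:2
  CH2CN → C:2 H:2 N:1
Element totals:
  C: 5
  H: 8
  Br: 1
  N: 1
  S: 1

C5H8BrNS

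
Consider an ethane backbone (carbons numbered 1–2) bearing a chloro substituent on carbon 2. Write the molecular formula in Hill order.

Atom tally by fragment:
  CH3 → C:1 H:3
  CH2Cl → C:1 H:2 Cl:1
Element totals:
  C: 2
  H: 5
  Cl: 1

C2H5Cl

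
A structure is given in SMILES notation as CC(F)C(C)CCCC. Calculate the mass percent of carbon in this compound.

Atom tally by fragment:
  CH3 → C:1 H:3
  CH(F) → C:1 H:1 F:1
  CH(CH3) → C:2 H:4
  CH2 → C:1 H:2
  CH2 → C:1 H:2
  CH2 → C:1 H:2
  CH3 → C:1 H:3
Element totals:
  C: 8
  H: 17
  F: 1
Molecular formula: C8H17F.
Molar mass = 132.222 g/mol.
Mass from C: 8 × 12.011 = 96.088 g/mol.
%C = 96.088 / 132.222 × 100 = 72.67%.

72.67%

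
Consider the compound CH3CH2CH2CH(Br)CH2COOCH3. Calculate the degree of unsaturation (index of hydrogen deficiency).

1

Atom tally by fragment:
  CH3 → C:1 H:3
  CH2 → C:1 H:2
  CH2 → C:1 H:2
  CH(Br) → C:1 H:1 Br:1
  CH2COOCH3 → C:3 H:5 O:2
Element totals:
  C: 7
  H: 13
  Br: 1
  O: 2
Molecular formula: C7H13BrO2.
DoU = (2C + 2 + N − H − X) / 2 = (2·7 + 2 + 0 − 13 − 1) / 2 = 1.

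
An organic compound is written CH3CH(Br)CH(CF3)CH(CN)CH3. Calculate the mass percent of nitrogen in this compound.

5.74%

Element totals:
  C: 7
  H: 9
  Br: 1
  F: 3
  N: 1
Molecular formula: C7H9BrF3N.
Molar mass = 244.054 g/mol.
Mass from N: 1 × 14.007 = 14.007 g/mol.
%N = 14.007 / 244.054 × 100 = 5.74%.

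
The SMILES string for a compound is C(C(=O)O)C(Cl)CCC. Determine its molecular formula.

Atom tally by fragment:
  HOOCCH2 → C:2 H:3 O:2
  CH(Cl) → C:1 H:1 Cl:1
  CH2 → C:1 H:2
  CH2 → C:1 H:2
  CH3 → C:1 H:3
Element totals:
  C: 6
  H: 11
  Cl: 1
  O: 2

C6H11ClO2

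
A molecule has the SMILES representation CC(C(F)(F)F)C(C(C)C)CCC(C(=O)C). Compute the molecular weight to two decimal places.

238.29 g/mol

Atom tally by fragment:
  CH3 → C:1 H:3
  CH(CF3) → C:2 H:1 F:3
  CH(CH(CH3)2) → C:4 H:8
  CH2 → C:1 H:2
  CH2 → C:1 H:2
  CH2COCH3 → C:3 H:5 O:1
Element totals:
  C: 12
  H: 21
  F: 3
  O: 1
Molecular formula: C12H21F3O.
  M = 12(12.011) + 21(1.008) + 3(18.998) + 15.999
    = 144.132 + 21.168 + 56.994 + 15.999 = 238.293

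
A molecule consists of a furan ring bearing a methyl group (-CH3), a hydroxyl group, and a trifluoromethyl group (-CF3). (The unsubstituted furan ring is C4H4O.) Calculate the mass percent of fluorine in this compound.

34.31%

Atom tally by fragment:
  furan ring core → C:4 H:4 O:1
  (− 3 ring H displaced by substituents)
  + CH3 → C:1 H:3
  + OH → O:1 H:1
  + CF3 → C:1 F:3
Element totals:
  C: 6
  H: 5
  F: 3
  O: 2
Molecular formula: C6H5F3O2.
Molar mass = 166.098 g/mol.
Mass from F: 3 × 18.998 = 56.994 g/mol.
%F = 56.994 / 166.098 × 100 = 34.31%.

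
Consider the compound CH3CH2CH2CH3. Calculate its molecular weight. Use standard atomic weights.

58.12 g/mol

Atom tally by fragment:
  CH3 → C:1 H:3
  CH2 → C:1 H:2
  CH2 → C:1 H:2
  CH3 → C:1 H:3
Element totals:
  C: 4
  H: 10
Molecular formula: C4H10.
  M = 4(12.011) + 10(1.008)
    = 48.044 + 10.080 = 58.124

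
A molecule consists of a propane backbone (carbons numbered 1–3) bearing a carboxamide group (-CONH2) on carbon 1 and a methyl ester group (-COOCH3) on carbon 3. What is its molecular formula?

Atom tally by fragment:
  H2NOCCH2 → C:2 H:4 O:1 N:1
  CH2 → C:1 H:2
  CH2COOCH3 → C:3 H:5 O:2
Element totals:
  C: 6
  H: 11
  N: 1
  O: 3

C6H11NO3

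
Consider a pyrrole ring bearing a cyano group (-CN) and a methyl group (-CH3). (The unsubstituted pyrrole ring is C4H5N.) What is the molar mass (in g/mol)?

Atom tally by fragment:
  pyrrole ring core → C:4 H:5 N:1
  (− 2 ring H displaced by substituents)
  + CN → C:1 N:1
  + CH3 → C:1 H:3
Element totals:
  C: 6
  H: 6
  N: 2
Molecular formula: C6H6N2.
  M = 6(12.011) + 6(1.008) + 2(14.007)
    = 72.066 + 6.048 + 28.014 = 106.128

106.13 g/mol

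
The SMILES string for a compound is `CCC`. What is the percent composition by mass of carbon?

Atom tally by fragment:
  CH3 → C:1 H:3
  CH2 → C:1 H:2
  CH3 → C:1 H:3
Element totals:
  C: 3
  H: 8
Molecular formula: C3H8.
Molar mass = 44.097 g/mol.
Mass from C: 3 × 12.011 = 36.033 g/mol.
%C = 36.033 / 44.097 × 100 = 81.71%.

81.71%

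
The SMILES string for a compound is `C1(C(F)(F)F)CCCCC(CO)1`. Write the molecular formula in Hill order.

C8H13F3O

Atom tally by fragment:
  cyclohexane ring core → C:6 H:12
  (− 2 ring H displaced by substituents)
  + CF3 → C:1 F:3
  + CH2OH → C:1 H:3 O:1
Element totals:
  C: 8
  H: 13
  F: 3
  O: 1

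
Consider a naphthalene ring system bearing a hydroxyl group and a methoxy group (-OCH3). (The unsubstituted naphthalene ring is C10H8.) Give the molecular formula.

C11H10O2

Atom tally by fragment:
  naphthalene ring system core → C:10 H:8
  (− 2 ring H displaced by substituents)
  + OH → O:1 H:1
  + OCH3 → C:1 H:3 O:1
Element totals:
  C: 11
  H: 10
  O: 2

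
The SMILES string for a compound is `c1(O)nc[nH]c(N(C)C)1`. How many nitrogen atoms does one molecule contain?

Atom tally by fragment:
  imidazole ring core → C:3 H:4 N:2
  (− 2 ring H displaced by substituents)
  + OH → O:1 H:1
  + N(CH3)2 → N:1 C:2 H:6
Element totals:
  C: 5
  H: 9
  N: 3
  O: 1

3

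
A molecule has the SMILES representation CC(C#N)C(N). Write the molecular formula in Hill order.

Atom tally by fragment:
  CH3 → C:1 H:3
  CH(CN) → C:2 H:1 N:1
  CH2NH2 → C:1 H:4 N:1
Element totals:
  C: 4
  H: 8
  N: 2

C4H8N2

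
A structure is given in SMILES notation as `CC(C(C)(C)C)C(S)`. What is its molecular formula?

C7H16S

Atom tally by fragment:
  CH3 → C:1 H:3
  CH(C(CH3)3) → C:5 H:10
  CH2SH → C:1 H:3 S:1
Element totals:
  C: 7
  H: 16
  S: 1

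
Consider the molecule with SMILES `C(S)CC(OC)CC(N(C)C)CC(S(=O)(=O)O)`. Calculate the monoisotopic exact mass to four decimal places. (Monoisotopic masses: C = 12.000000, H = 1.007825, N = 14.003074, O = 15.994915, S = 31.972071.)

Atom tally by fragment:
  HSCH2 → C:1 H:3 S:1
  CH2 → C:1 H:2
  CH(OCH3) → C:2 H:4 O:1
  CH2 → C:1 H:2
  CH(N(CH3)2) → C:3 H:7 N:1
  CH2 → C:1 H:2
  CH2SO3H → C:1 H:3 S:1 O:3
Element totals:
  C: 10
  H: 23
  N: 1
  O: 4
  S: 2
Molecular formula: C10H23NO4S2.
  M = 10(12.0) + 23(1.007825) + 14.003074 + 4(15.994915) + 2(31.972071)
    = 120.000000 + 23.179975 + 14.003074 + 63.979660 + 63.944142 = 285.106851

285.1069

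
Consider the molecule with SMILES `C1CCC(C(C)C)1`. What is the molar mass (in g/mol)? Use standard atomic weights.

98.19 g/mol

Atom tally by fragment:
  cyclobutane ring core → C:4 H:8
  (− 1 ring H displaced by substituents)
  + CH(CH3)2 → C:3 H:7
Element totals:
  C: 7
  H: 14
Molecular formula: C7H14.
  M = 7(12.011) + 14(1.008)
    = 84.077 + 14.112 = 98.189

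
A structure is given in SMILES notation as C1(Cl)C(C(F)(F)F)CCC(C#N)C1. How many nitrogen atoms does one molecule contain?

1

Atom tally by fragment:
  cyclohexane ring core → C:6 H:12
  (− 3 ring H displaced by substituents)
  + Cl → Cl:1
  + CF3 → C:1 F:3
  + CN → C:1 N:1
Element totals:
  C: 8
  H: 9
  Cl: 1
  F: 3
  N: 1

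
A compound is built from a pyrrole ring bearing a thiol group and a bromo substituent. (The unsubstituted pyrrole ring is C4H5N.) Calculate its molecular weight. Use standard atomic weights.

178.05 g/mol

Atom tally by fragment:
  pyrrole ring core → C:4 H:5 N:1
  (− 2 ring H displaced by substituents)
  + SH → S:1 H:1
  + Br → Br:1
Element totals:
  C: 4
  H: 4
  Br: 1
  N: 1
  S: 1
Molecular formula: C4H4BrNS.
  M = 4(12.011) + 4(1.008) + 79.904 + 14.007 + 32.06
    = 48.044 + 4.032 + 79.904 + 14.007 + 32.060 = 178.047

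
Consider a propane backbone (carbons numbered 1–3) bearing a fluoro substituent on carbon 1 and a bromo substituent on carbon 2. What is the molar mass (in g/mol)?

Atom tally by fragment:
  FCH2 → C:1 H:2 F:1
  CH(Br) → C:1 H:1 Br:1
  CH3 → C:1 H:3
Element totals:
  C: 3
  H: 6
  Br: 1
  F: 1
Molecular formula: C3H6BrF.
  M = 3(12.011) + 6(1.008) + 79.904 + 18.998
    = 36.033 + 6.048 + 79.904 + 18.998 = 140.983

140.98 g/mol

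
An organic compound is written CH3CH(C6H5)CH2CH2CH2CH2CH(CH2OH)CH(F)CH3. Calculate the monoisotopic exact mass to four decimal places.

252.1889

Atom tally by fragment:
  CH3 → C:1 H:3
  CH(C6H5) → C:7 H:6
  CH2 → C:1 H:2
  CH2 → C:1 H:2
  CH2 → C:1 H:2
  CH2 → C:1 H:2
  CH(CH2OH) → C:2 H:4 O:1
  CH(F) → C:1 H:1 F:1
  CH3 → C:1 H:3
Element totals:
  C: 16
  H: 25
  F: 1
  O: 1
Molecular formula: C16H25FO.
  M = 16(12.0) + 25(1.007825) + 18.998403 + 15.994915
    = 192.000000 + 25.195625 + 18.998403 + 15.994915 = 252.188943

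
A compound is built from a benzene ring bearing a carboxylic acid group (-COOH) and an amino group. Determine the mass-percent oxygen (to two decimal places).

Atom tally by fragment:
  benzene ring core → C:6 H:6
  (− 2 ring H displaced by substituents)
  + COOH → C:1 H:1 O:2
  + NH2 → N:1 H:2
Element totals:
  C: 7
  H: 7
  N: 1
  O: 2
Molecular formula: C7H7NO2.
Molar mass = 137.138 g/mol.
Mass from O: 2 × 15.999 = 31.998 g/mol.
%O = 31.998 / 137.138 × 100 = 23.33%.

23.33%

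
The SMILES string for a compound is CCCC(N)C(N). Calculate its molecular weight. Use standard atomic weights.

102.18 g/mol

Atom tally by fragment:
  CH3 → C:1 H:3
  CH2 → C:1 H:2
  CH2 → C:1 H:2
  CH(NH2) → C:1 H:3 N:1
  CH2NH2 → C:1 H:4 N:1
Element totals:
  C: 5
  H: 14
  N: 2
Molecular formula: C5H14N2.
  M = 5(12.011) + 14(1.008) + 2(14.007)
    = 60.055 + 14.112 + 28.014 = 102.181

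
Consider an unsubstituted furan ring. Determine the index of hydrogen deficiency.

Atom tally by fragment:
  furan ring core → C:4 H:4 O:1
Element totals:
  C: 4
  H: 4
  O: 1
Molecular formula: C4H4O.
DoU = (2C + 2 + N − H − X) / 2 = (2·4 + 2 + 0 − 4 − 0) / 2 = 3.

3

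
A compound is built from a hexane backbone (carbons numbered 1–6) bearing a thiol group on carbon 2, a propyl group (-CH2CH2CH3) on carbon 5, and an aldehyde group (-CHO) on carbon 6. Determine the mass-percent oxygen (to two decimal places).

8.50%

Atom tally by fragment:
  CH3 → C:1 H:3
  CH(SH) → C:1 H:2 S:1
  CH2 → C:1 H:2
  CH2 → C:1 H:2
  CH(CH2CH2CH3) → C:4 H:8
  CH2CHO → C:2 H:3 O:1
Element totals:
  C: 10
  H: 20
  O: 1
  S: 1
Molecular formula: C10H20OS.
Molar mass = 188.329 g/mol.
Mass from O: 1 × 15.999 = 15.999 g/mol.
%O = 15.999 / 188.329 × 100 = 8.50%.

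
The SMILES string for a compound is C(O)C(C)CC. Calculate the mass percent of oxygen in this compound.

18.15%

Atom tally by fragment:
  HOCH2 → C:1 H:3 O:1
  CH(CH3) → C:2 H:4
  CH2 → C:1 H:2
  CH3 → C:1 H:3
Element totals:
  C: 5
  H: 12
  O: 1
Molecular formula: C5H12O.
Molar mass = 88.150 g/mol.
Mass from O: 1 × 15.999 = 15.999 g/mol.
%O = 15.999 / 88.150 × 100 = 18.15%.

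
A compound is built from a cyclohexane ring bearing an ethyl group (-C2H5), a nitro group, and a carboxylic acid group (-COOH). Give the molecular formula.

C9H15NO4

Atom tally by fragment:
  cyclohexane ring core → C:6 H:12
  (− 3 ring H displaced by substituents)
  + C2H5 → C:2 H:5
  + NO2 → N:1 O:2
  + COOH → C:1 H:1 O:2
Element totals:
  C: 9
  H: 15
  N: 1
  O: 4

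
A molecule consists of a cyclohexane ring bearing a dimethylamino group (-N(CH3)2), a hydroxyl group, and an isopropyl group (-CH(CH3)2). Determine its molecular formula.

C11H23NO

Atom tally by fragment:
  cyclohexane ring core → C:6 H:12
  (− 3 ring H displaced by substituents)
  + N(CH3)2 → N:1 C:2 H:6
  + OH → O:1 H:1
  + CH(CH3)2 → C:3 H:7
Element totals:
  C: 11
  H: 23
  N: 1
  O: 1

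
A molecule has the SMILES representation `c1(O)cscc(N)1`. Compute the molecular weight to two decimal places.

115.15 g/mol

Atom tally by fragment:
  thiophene ring core → C:4 H:4 S:1
  (− 2 ring H displaced by substituents)
  + OH → O:1 H:1
  + NH2 → N:1 H:2
Element totals:
  C: 4
  H: 5
  N: 1
  O: 1
  S: 1
Molecular formula: C4H5NOS.
  M = 4(12.011) + 5(1.008) + 14.007 + 15.999 + 32.06
    = 48.044 + 5.040 + 14.007 + 15.999 + 32.060 = 115.150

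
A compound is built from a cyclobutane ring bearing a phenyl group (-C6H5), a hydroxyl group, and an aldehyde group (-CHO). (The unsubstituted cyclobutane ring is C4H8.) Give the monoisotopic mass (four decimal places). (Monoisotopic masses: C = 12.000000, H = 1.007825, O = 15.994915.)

Atom tally by fragment:
  cyclobutane ring core → C:4 H:8
  (− 3 ring H displaced by substituents)
  + C6H5 → C:6 H:5
  + OH → O:1 H:1
  + CHO → C:1 H:1 O:1
Element totals:
  C: 11
  H: 12
  O: 2
Molecular formula: C11H12O2.
  M = 11(12.0) + 12(1.007825) + 2(15.994915)
    = 132.000000 + 12.093900 + 31.989830 = 176.083730

176.0837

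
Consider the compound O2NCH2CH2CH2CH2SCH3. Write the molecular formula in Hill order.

C5H11NO2S

Atom tally by fragment:
  O2NCH2 → C:1 H:2 N:1 O:2
  CH2 → C:1 H:2
  CH2 → C:1 H:2
  CH2SCH3 → C:2 H:5 S:1
Element totals:
  C: 5
  H: 11
  N: 1
  O: 2
  S: 1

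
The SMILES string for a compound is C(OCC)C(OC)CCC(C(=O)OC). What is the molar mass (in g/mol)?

204.27 g/mol

Atom tally by fragment:
  C2H5OCH2 → C:3 H:7 O:1
  CH(OCH3) → C:2 H:4 O:1
  CH2 → C:1 H:2
  CH2 → C:1 H:2
  CH2COOCH3 → C:3 H:5 O:2
Element totals:
  C: 10
  H: 20
  O: 4
Molecular formula: C10H20O4.
  M = 10(12.011) + 20(1.008) + 4(15.999)
    = 120.110 + 20.160 + 63.996 = 204.266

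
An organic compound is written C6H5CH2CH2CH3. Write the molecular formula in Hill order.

Element totals:
  C: 9
  H: 12

C9H12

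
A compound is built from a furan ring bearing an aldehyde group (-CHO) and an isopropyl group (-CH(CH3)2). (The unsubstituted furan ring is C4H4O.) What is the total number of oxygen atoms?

2

Atom tally by fragment:
  furan ring core → C:4 H:4 O:1
  (− 2 ring H displaced by substituents)
  + CHO → C:1 H:1 O:1
  + CH(CH3)2 → C:3 H:7
Element totals:
  C: 8
  H: 10
  O: 2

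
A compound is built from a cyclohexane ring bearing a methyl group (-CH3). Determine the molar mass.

98.19 g/mol

Atom tally by fragment:
  cyclohexane ring core → C:6 H:12
  (− 1 ring H displaced by substituents)
  + CH3 → C:1 H:3
Element totals:
  C: 7
  H: 14
Molecular formula: C7H14.
  M = 7(12.011) + 14(1.008)
    = 84.077 + 14.112 = 98.189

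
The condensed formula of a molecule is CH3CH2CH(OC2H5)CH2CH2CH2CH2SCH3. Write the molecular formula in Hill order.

C10H22OS

Atom tally by fragment:
  CH3 → C:1 H:3
  CH2 → C:1 H:2
  CH(OC2H5) → C:3 H:6 O:1
  CH2 → C:1 H:2
  CH2 → C:1 H:2
  CH2 → C:1 H:2
  CH2SCH3 → C:2 H:5 S:1
Element totals:
  C: 10
  H: 22
  O: 1
  S: 1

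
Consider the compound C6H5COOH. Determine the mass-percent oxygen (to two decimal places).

Atom tally by fragment:
  benzene ring core → C:6 H:6
  (− 1 ring H displaced by substituents)
  + COOH → C:1 H:1 O:2
Element totals:
  C: 7
  H: 6
  O: 2
Molecular formula: C7H6O2.
Molar mass = 122.123 g/mol.
Mass from O: 2 × 15.999 = 31.998 g/mol.
%O = 31.998 / 122.123 × 100 = 26.20%.

26.20%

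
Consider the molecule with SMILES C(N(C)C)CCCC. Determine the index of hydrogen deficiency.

0

Atom tally by fragment:
  (CH3)2NCH2 → C:3 H:8 N:1
  CH2 → C:1 H:2
  CH2 → C:1 H:2
  CH2 → C:1 H:2
  CH3 → C:1 H:3
Element totals:
  C: 7
  H: 17
  N: 1
Molecular formula: C7H17N.
DoU = (2C + 2 + N − H − X) / 2 = (2·7 + 2 + 1 − 17 − 0) / 2 = 0.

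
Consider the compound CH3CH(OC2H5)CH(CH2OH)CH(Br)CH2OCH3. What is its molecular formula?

Atom tally by fragment:
  CH3 → C:1 H:3
  CH(OC2H5) → C:3 H:6 O:1
  CH(CH2OH) → C:2 H:4 O:1
  CH(Br) → C:1 H:1 Br:1
  CH2OCH3 → C:2 H:5 O:1
Element totals:
  C: 9
  H: 19
  Br: 1
  O: 3

C9H19BrO3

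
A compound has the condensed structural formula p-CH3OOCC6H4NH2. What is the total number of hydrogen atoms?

9

Element totals:
  C: 8
  H: 9
  N: 1
  O: 2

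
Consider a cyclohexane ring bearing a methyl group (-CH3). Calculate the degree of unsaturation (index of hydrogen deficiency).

1

Atom tally by fragment:
  cyclohexane ring core → C:6 H:12
  (− 1 ring H displaced by substituents)
  + CH3 → C:1 H:3
Element totals:
  C: 7
  H: 14
Molecular formula: C7H14.
DoU = (2C + 2 + N − H − X) / 2 = (2·7 + 2 + 0 − 14 − 0) / 2 = 1.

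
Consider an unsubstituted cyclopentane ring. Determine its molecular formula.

Atom tally by fragment:
  cyclopentane ring core → C:5 H:10
Element totals:
  C: 5
  H: 10

C5H10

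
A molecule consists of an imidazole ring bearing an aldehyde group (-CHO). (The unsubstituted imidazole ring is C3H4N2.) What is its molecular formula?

C4H4N2O

Atom tally by fragment:
  imidazole ring core → C:3 H:4 N:2
  (− 1 ring H displaced by substituents)
  + CHO → C:1 H:1 O:1
Element totals:
  C: 4
  H: 4
  N: 2
  O: 1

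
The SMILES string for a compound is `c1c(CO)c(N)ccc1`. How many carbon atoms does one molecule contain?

Atom tally by fragment:
  benzene ring core → C:6 H:6
  (− 2 ring H displaced by substituents)
  + CH2OH → C:1 H:3 O:1
  + NH2 → N:1 H:2
Element totals:
  C: 7
  H: 9
  N: 1
  O: 1

7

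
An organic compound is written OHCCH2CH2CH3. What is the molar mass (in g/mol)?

72.11 g/mol

Element totals:
  C: 4
  H: 8
  O: 1
Molecular formula: C4H8O.
  M = 4(12.011) + 8(1.008) + 15.999
    = 48.044 + 8.064 + 15.999 = 72.107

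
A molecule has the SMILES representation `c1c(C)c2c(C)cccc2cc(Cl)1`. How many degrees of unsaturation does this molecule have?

Atom tally by fragment:
  naphthalene ring system core → C:10 H:8
  (− 3 ring H displaced by substituents)
  + CH3 → C:1 H:3
  + CH3 → C:1 H:3
  + Cl → Cl:1
Element totals:
  C: 12
  H: 11
  Cl: 1
Molecular formula: C12H11Cl.
DoU = (2C + 2 + N − H − X) / 2 = (2·12 + 2 + 0 − 11 − 1) / 2 = 7.

7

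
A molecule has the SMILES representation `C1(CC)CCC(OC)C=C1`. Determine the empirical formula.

Atom tally by fragment:
  cyclohexene ring core → C:6 H:10
  (− 2 ring H displaced by substituents)
  + C2H5 → C:2 H:5
  + OCH3 → C:1 H:3 O:1
Element totals:
  C: 9
  H: 16
  O: 1
Molecular formula: C9H16O.
gcd of subscripts (9, 16, 1) = 1, so the empirical formula equals the molecular formula.

C9H16O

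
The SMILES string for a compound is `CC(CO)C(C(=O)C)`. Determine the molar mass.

Atom tally by fragment:
  CH3 → C:1 H:3
  CH(CH2OH) → C:2 H:4 O:1
  CH2COCH3 → C:3 H:5 O:1
Element totals:
  C: 6
  H: 12
  O: 2
Molecular formula: C6H12O2.
  M = 6(12.011) + 12(1.008) + 2(15.999)
    = 72.066 + 12.096 + 31.998 = 116.160

116.16 g/mol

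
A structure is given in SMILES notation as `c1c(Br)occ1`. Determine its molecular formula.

Atom tally by fragment:
  furan ring core → C:4 H:4 O:1
  (− 1 ring H displaced by substituents)
  + Br → Br:1
Element totals:
  C: 4
  H: 3
  Br: 1
  O: 1

C4H3BrO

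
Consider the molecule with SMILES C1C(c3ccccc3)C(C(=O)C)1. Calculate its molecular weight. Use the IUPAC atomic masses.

160.22 g/mol

Atom tally by fragment:
  cyclopropane ring core → C:3 H:6
  (− 2 ring H displaced by substituents)
  + C6H5 → C:6 H:5
  + COCH3 → C:2 H:3 O:1
Element totals:
  C: 11
  H: 12
  O: 1
Molecular formula: C11H12O.
  M = 11(12.011) + 12(1.008) + 15.999
    = 132.121 + 12.096 + 15.999 = 160.216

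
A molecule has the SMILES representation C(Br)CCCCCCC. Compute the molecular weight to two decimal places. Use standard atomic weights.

Atom tally by fragment:
  BrCH2 → C:1 H:2 Br:1
  CH2 → C:1 H:2
  CH2 → C:1 H:2
  CH2 → C:1 H:2
  CH2 → C:1 H:2
  CH2 → C:1 H:2
  CH2 → C:1 H:2
  CH3 → C:1 H:3
Element totals:
  C: 8
  H: 17
  Br: 1
Molecular formula: C8H17Br.
  M = 8(12.011) + 17(1.008) + 79.904
    = 96.088 + 17.136 + 79.904 = 193.128

193.13 g/mol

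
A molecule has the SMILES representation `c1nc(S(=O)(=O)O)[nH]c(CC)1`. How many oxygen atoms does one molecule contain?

Atom tally by fragment:
  imidazole ring core → C:3 H:4 N:2
  (− 2 ring H displaced by substituents)
  + SO3H → S:1 O:3 H:1
  + C2H5 → C:2 H:5
Element totals:
  C: 5
  H: 8
  N: 2
  O: 3
  S: 1

3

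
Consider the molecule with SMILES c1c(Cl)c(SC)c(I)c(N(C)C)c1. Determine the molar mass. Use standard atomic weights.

Atom tally by fragment:
  benzene ring core → C:6 H:6
  (− 4 ring H displaced by substituents)
  + Cl → Cl:1
  + SCH3 → C:1 H:3 S:1
  + I → I:1
  + N(CH3)2 → N:1 C:2 H:6
Element totals:
  C: 9
  H: 11
  Cl: 1
  I: 1
  N: 1
  S: 1
Molecular formula: C9H11ClINS.
  M = 9(12.011) + 11(1.008) + 35.45 + 126.904 + 14.007 + 32.06
    = 108.099 + 11.088 + 35.450 + 126.904 + 14.007 + 32.060 = 327.608

327.61 g/mol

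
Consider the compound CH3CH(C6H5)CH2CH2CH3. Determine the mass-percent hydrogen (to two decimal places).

Element totals:
  C: 11
  H: 16
Molecular formula: C11H16.
Molar mass = 148.249 g/mol.
Mass from H: 16 × 1.008 = 16.128 g/mol.
%H = 16.128 / 148.249 × 100 = 10.88%.

10.88%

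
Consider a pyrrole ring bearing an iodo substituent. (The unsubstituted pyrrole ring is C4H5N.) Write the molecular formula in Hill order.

C4H4IN

Atom tally by fragment:
  pyrrole ring core → C:4 H:5 N:1
  (− 1 ring H displaced by substituents)
  + I → I:1
Element totals:
  C: 4
  H: 4
  I: 1
  N: 1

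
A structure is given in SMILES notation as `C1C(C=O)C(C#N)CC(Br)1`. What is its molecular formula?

C7H8BrNO

Atom tally by fragment:
  cyclopentane ring core → C:5 H:10
  (− 3 ring H displaced by substituents)
  + CHO → C:1 H:1 O:1
  + CN → C:1 N:1
  + Br → Br:1
Element totals:
  C: 7
  H: 8
  Br: 1
  N: 1
  O: 1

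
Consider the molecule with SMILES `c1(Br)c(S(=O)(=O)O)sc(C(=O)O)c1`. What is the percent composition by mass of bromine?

Atom tally by fragment:
  thiophene ring core → C:4 H:4 S:1
  (− 3 ring H displaced by substituents)
  + Br → Br:1
  + SO3H → S:1 O:3 H:1
  + COOH → C:1 H:1 O:2
Element totals:
  C: 5
  H: 3
  Br: 1
  O: 5
  S: 2
Molecular formula: C5H3BrO5S2.
Molar mass = 287.098 g/mol.
Mass from Br: 1 × 79.904 = 79.904 g/mol.
%Br = 79.904 / 287.098 × 100 = 27.83%.

27.83%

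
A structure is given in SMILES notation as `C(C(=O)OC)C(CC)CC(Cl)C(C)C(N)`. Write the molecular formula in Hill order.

C11H22ClNO2

Atom tally by fragment:
  CH3OOCCH2 → C:3 H:5 O:2
  CH(C2H5) → C:3 H:6
  CH2 → C:1 H:2
  CH(Cl) → C:1 H:1 Cl:1
  CH(CH3) → C:2 H:4
  CH2NH2 → C:1 H:4 N:1
Element totals:
  C: 11
  H: 22
  Cl: 1
  N: 1
  O: 2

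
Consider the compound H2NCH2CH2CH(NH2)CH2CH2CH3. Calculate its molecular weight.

Atom tally by fragment:
  H2NCH2 → C:1 H:4 N:1
  CH2 → C:1 H:2
  CH(NH2) → C:1 H:3 N:1
  CH2 → C:1 H:2
  CH2 → C:1 H:2
  CH3 → C:1 H:3
Element totals:
  C: 6
  H: 16
  N: 2
Molecular formula: C6H16N2.
  M = 6(12.011) + 16(1.008) + 2(14.007)
    = 72.066 + 16.128 + 28.014 = 116.208

116.21 g/mol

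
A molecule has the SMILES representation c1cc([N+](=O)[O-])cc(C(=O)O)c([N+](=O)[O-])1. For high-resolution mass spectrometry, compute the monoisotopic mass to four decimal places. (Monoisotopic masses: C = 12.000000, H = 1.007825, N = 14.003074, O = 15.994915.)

212.0069

Atom tally by fragment:
  benzene ring core → C:6 H:6
  (− 3 ring H displaced by substituents)
  + NO2 → N:1 O:2
  + COOH → C:1 H:1 O:2
  + NO2 → N:1 O:2
Element totals:
  C: 7
  H: 4
  N: 2
  O: 6
Molecular formula: C7H4N2O6.
  M = 7(12.0) + 4(1.007825) + 2(14.003074) + 6(15.994915)
    = 84.000000 + 4.031300 + 28.006148 + 95.969490 = 212.006938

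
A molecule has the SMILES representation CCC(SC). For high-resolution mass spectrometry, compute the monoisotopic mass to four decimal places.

Atom tally by fragment:
  CH3 → C:1 H:3
  CH2 → C:1 H:2
  CH2SCH3 → C:2 H:5 S:1
Element totals:
  C: 4
  H: 10
  S: 1
Molecular formula: C4H10S.
  M = 4(12.0) + 10(1.007825) + 31.972071
    = 48.000000 + 10.078250 + 31.972071 = 90.050321

90.0503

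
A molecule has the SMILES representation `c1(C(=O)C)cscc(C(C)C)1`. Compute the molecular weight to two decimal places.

168.25 g/mol

Atom tally by fragment:
  thiophene ring core → C:4 H:4 S:1
  (− 2 ring H displaced by substituents)
  + COCH3 → C:2 H:3 O:1
  + CH(CH3)2 → C:3 H:7
Element totals:
  C: 9
  H: 12
  O: 1
  S: 1
Molecular formula: C9H12OS.
  M = 9(12.011) + 12(1.008) + 15.999 + 32.06
    = 108.099 + 12.096 + 15.999 + 32.060 = 168.254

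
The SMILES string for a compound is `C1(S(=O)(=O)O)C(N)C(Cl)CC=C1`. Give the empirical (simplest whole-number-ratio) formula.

C6H10ClNO3S

Atom tally by fragment:
  cyclohexene ring core → C:6 H:10
  (− 3 ring H displaced by substituents)
  + SO3H → S:1 O:3 H:1
  + NH2 → N:1 H:2
  + Cl → Cl:1
Element totals:
  C: 6
  H: 10
  Cl: 1
  N: 1
  O: 3
  S: 1
Molecular formula: C6H10ClNO3S.
gcd of subscripts (6, 1, 10, 1, 3, 1) = 1, so the empirical formula equals the molecular formula.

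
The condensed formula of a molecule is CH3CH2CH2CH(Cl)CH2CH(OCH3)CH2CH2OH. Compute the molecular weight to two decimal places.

194.70 g/mol

Atom tally by fragment:
  CH3 → C:1 H:3
  CH2 → C:1 H:2
  CH2 → C:1 H:2
  CH(Cl) → C:1 H:1 Cl:1
  CH2 → C:1 H:2
  CH(OCH3) → C:2 H:4 O:1
  CH2CH2OH → C:2 H:5 O:1
Element totals:
  C: 9
  H: 19
  Cl: 1
  O: 2
Molecular formula: C9H19ClO2.
  M = 9(12.011) + 19(1.008) + 35.45 + 2(15.999)
    = 108.099 + 19.152 + 35.450 + 31.998 = 194.699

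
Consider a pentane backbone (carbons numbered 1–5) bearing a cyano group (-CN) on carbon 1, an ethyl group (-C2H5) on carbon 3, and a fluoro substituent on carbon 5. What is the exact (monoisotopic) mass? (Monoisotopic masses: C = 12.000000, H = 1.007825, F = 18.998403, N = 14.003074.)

Atom tally by fragment:
  NCCH2 → C:2 H:2 N:1
  CH2 → C:1 H:2
  CH(C2H5) → C:3 H:6
  CH2 → C:1 H:2
  CH2F → C:1 H:2 F:1
Element totals:
  C: 8
  H: 14
  F: 1
  N: 1
Molecular formula: C8H14FN.
  M = 8(12.0) + 14(1.007825) + 18.998403 + 14.003074
    = 96.000000 + 14.109550 + 18.998403 + 14.003074 = 143.111027

143.1110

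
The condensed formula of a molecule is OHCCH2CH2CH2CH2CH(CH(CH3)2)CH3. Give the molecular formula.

Element totals:
  C: 10
  H: 20
  O: 1

C10H20O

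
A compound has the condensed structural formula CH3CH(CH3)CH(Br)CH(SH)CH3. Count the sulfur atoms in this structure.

1

Atom tally by fragment:
  CH3 → C:1 H:3
  CH(CH3) → C:2 H:4
  CH(Br) → C:1 H:1 Br:1
  CH(SH) → C:1 H:2 S:1
  CH3 → C:1 H:3
Element totals:
  C: 6
  H: 13
  Br: 1
  S: 1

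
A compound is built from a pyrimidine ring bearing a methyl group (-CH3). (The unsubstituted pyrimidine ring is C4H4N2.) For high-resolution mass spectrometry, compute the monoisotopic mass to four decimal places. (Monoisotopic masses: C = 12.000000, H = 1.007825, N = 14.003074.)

Atom tally by fragment:
  pyrimidine ring core → C:4 H:4 N:2
  (− 1 ring H displaced by substituents)
  + CH3 → C:1 H:3
Element totals:
  C: 5
  H: 6
  N: 2
Molecular formula: C5H6N2.
  M = 5(12.0) + 6(1.007825) + 2(14.003074)
    = 60.000000 + 6.046950 + 28.006148 = 94.053098

94.0531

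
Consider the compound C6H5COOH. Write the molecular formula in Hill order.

C7H6O2

Atom tally by fragment:
  benzene ring core → C:6 H:6
  (− 1 ring H displaced by substituents)
  + COOH → C:1 H:1 O:2
Element totals:
  C: 7
  H: 6
  O: 2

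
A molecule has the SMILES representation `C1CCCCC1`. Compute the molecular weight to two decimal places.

84.16 g/mol

Atom tally by fragment:
  cyclohexane ring core → C:6 H:12
Element totals:
  C: 6
  H: 12
Molecular formula: C6H12.
  M = 6(12.011) + 12(1.008)
    = 72.066 + 12.096 = 84.162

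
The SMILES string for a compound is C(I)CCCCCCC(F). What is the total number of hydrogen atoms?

Atom tally by fragment:
  ICH2 → C:1 H:2 I:1
  CH2 → C:1 H:2
  CH2 → C:1 H:2
  CH2 → C:1 H:2
  CH2 → C:1 H:2
  CH2 → C:1 H:2
  CH2 → C:1 H:2
  CH2F → C:1 H:2 F:1
Element totals:
  C: 8
  H: 16
  F: 1
  I: 1

16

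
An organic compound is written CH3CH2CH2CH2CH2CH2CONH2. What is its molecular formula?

C7H15NO

Element totals:
  C: 7
  H: 15
  N: 1
  O: 1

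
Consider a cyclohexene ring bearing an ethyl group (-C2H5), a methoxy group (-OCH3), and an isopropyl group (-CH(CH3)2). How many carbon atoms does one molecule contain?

12

Atom tally by fragment:
  cyclohexene ring core → C:6 H:10
  (− 3 ring H displaced by substituents)
  + C2H5 → C:2 H:5
  + OCH3 → C:1 H:3 O:1
  + CH(CH3)2 → C:3 H:7
Element totals:
  C: 12
  H: 22
  O: 1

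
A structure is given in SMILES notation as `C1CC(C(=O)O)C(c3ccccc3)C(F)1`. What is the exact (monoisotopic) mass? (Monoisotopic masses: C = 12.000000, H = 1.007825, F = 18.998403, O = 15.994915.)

Atom tally by fragment:
  cyclopentane ring core → C:5 H:10
  (− 3 ring H displaced by substituents)
  + COOH → C:1 H:1 O:2
  + C6H5 → C:6 H:5
  + F → F:1
Element totals:
  C: 12
  H: 13
  F: 1
  O: 2
Molecular formula: C12H13FO2.
  M = 12(12.0) + 13(1.007825) + 18.998403 + 2(15.994915)
    = 144.000000 + 13.101725 + 18.998403 + 31.989830 = 208.089958

208.0900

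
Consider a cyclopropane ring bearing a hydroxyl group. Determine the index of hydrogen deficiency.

Atom tally by fragment:
  cyclopropane ring core → C:3 H:6
  (− 1 ring H displaced by substituents)
  + OH → O:1 H:1
Element totals:
  C: 3
  H: 6
  O: 1
Molecular formula: C3H6O.
DoU = (2C + 2 + N − H − X) / 2 = (2·3 + 2 + 0 − 6 − 0) / 2 = 1.

1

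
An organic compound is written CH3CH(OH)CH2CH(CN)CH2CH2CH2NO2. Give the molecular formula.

C8H14N2O3

Element totals:
  C: 8
  H: 14
  N: 2
  O: 3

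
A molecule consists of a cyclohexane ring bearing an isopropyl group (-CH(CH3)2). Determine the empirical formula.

Atom tally by fragment:
  cyclohexane ring core → C:6 H:12
  (− 1 ring H displaced by substituents)
  + CH(CH3)2 → C:3 H:7
Element totals:
  C: 9
  H: 18
Molecular formula: C9H18.
gcd of subscripts = 9; dividing each by 9:
  C: 9/9 = 1
  H: 18/9 = 2

CH2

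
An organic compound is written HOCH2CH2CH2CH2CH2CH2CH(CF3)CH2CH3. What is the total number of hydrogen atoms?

19

Element totals:
  C: 10
  H: 19
  F: 3
  O: 1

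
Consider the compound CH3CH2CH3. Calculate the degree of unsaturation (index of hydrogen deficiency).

Element totals:
  C: 3
  H: 8
Molecular formula: C3H8.
DoU = (2C + 2 + N − H − X) / 2 = (2·3 + 2 + 0 − 8 − 0) / 2 = 0.

0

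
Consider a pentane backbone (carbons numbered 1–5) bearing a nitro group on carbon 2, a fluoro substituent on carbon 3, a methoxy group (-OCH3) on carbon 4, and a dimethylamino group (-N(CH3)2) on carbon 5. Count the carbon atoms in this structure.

8

Atom tally by fragment:
  CH3 → C:1 H:3
  CH(NO2) → C:1 H:1 N:1 O:2
  CH(F) → C:1 H:1 F:1
  CH(OCH3) → C:2 H:4 O:1
  CH2N(CH3)2 → C:3 H:8 N:1
Element totals:
  C: 8
  H: 17
  F: 1
  N: 2
  O: 3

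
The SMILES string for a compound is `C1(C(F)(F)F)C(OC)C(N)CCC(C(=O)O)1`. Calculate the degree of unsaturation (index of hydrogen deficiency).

2

Atom tally by fragment:
  cyclohexane ring core → C:6 H:12
  (− 4 ring H displaced by substituents)
  + CF3 → C:1 F:3
  + OCH3 → C:1 H:3 O:1
  + NH2 → N:1 H:2
  + COOH → C:1 H:1 O:2
Element totals:
  C: 9
  H: 14
  F: 3
  N: 1
  O: 3
Molecular formula: C9H14F3NO3.
DoU = (2C + 2 + N − H − X) / 2 = (2·9 + 2 + 1 − 14 − 3) / 2 = 2.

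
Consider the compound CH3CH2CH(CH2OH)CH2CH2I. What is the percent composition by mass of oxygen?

Atom tally by fragment:
  CH3 → C:1 H:3
  CH2 → C:1 H:2
  CH(CH2OH) → C:2 H:4 O:1
  CH2 → C:1 H:2
  CH2I → C:1 H:2 I:1
Element totals:
  C: 6
  H: 13
  I: 1
  O: 1
Molecular formula: C6H13IO.
Molar mass = 228.073 g/mol.
Mass from O: 1 × 15.999 = 15.999 g/mol.
%O = 15.999 / 228.073 × 100 = 7.01%.

7.01%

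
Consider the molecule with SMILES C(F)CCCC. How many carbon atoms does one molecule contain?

Atom tally by fragment:
  FCH2 → C:1 H:2 F:1
  CH2 → C:1 H:2
  CH2 → C:1 H:2
  CH2 → C:1 H:2
  CH3 → C:1 H:3
Element totals:
  C: 5
  H: 11
  F: 1

5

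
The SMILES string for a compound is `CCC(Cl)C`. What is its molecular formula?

C4H9Cl

Atom tally by fragment:
  CH3 → C:1 H:3
  CH2 → C:1 H:2
  CH(Cl) → C:1 H:1 Cl:1
  CH3 → C:1 H:3
Element totals:
  C: 4
  H: 9
  Cl: 1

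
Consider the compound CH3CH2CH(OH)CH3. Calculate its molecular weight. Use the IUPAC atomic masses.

74.12 g/mol

Element totals:
  C: 4
  H: 10
  O: 1
Molecular formula: C4H10O.
  M = 4(12.011) + 10(1.008) + 15.999
    = 48.044 + 10.080 + 15.999 = 74.123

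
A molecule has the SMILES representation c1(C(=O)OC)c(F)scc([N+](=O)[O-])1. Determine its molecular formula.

Atom tally by fragment:
  thiophene ring core → C:4 H:4 S:1
  (− 3 ring H displaced by substituents)
  + COOCH3 → C:2 H:3 O:2
  + F → F:1
  + NO2 → N:1 O:2
Element totals:
  C: 6
  H: 4
  F: 1
  N: 1
  O: 4
  S: 1

C6H4FNO4S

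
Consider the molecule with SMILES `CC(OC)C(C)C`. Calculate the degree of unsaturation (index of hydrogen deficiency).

Atom tally by fragment:
  CH3 → C:1 H:3
  CH(OCH3) → C:2 H:4 O:1
  CH(CH3) → C:2 H:4
  CH3 → C:1 H:3
Element totals:
  C: 6
  H: 14
  O: 1
Molecular formula: C6H14O.
DoU = (2C + 2 + N − H − X) / 2 = (2·6 + 2 + 0 − 14 − 0) / 2 = 0.

0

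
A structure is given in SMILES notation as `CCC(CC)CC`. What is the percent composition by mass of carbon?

Atom tally by fragment:
  CH3 → C:1 H:3
  CH2 → C:1 H:2
  CH(C2H5) → C:3 H:6
  CH2 → C:1 H:2
  CH3 → C:1 H:3
Element totals:
  C: 7
  H: 16
Molecular formula: C7H16.
Molar mass = 100.205 g/mol.
Mass from C: 7 × 12.011 = 84.077 g/mol.
%C = 84.077 / 100.205 × 100 = 83.90%.

83.90%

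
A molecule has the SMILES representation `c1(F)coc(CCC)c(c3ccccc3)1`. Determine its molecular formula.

Atom tally by fragment:
  furan ring core → C:4 H:4 O:1
  (− 3 ring H displaced by substituents)
  + F → F:1
  + CH2CH2CH3 → C:3 H:7
  + C6H5 → C:6 H:5
Element totals:
  C: 13
  H: 13
  F: 1
  O: 1

C13H13FO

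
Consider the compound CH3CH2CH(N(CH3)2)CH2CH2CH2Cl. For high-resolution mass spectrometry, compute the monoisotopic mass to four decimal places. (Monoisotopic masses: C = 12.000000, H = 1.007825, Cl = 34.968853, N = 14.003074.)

Atom tally by fragment:
  CH3 → C:1 H:3
  CH2 → C:1 H:2
  CH(N(CH3)2) → C:3 H:7 N:1
  CH2 → C:1 H:2
  CH2 → C:1 H:2
  CH2Cl → C:1 H:2 Cl:1
Element totals:
  C: 8
  H: 18
  Cl: 1
  N: 1
Molecular formula: C8H18ClN.
  M = 8(12.0) + 18(1.007825) + 34.968853 + 14.003074
    = 96.000000 + 18.140850 + 34.968853 + 14.003074 = 163.112777

163.1128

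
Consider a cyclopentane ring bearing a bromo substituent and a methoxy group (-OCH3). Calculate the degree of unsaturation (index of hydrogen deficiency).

Atom tally by fragment:
  cyclopentane ring core → C:5 H:10
  (− 2 ring H displaced by substituents)
  + Br → Br:1
  + OCH3 → C:1 H:3 O:1
Element totals:
  C: 6
  H: 11
  Br: 1
  O: 1
Molecular formula: C6H11BrO.
DoU = (2C + 2 + N − H − X) / 2 = (2·6 + 2 + 0 − 11 − 1) / 2 = 1.

1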